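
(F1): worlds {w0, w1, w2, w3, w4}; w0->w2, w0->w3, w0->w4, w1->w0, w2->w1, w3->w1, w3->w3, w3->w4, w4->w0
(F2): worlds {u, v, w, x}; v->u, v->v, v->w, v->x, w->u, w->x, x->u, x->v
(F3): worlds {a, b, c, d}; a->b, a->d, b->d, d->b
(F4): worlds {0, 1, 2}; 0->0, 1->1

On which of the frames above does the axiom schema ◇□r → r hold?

(F4)

This is the axiom for symmetry; its first-order frame correspondent is ∀x ∀y (Rxy → Ryx).
(F1): fails — Rw1w0 but not Rw0w1.
(F2): fails — Rwu but not Ruw.
(F3): fails — Rad but not Rda.
(F4): condition met.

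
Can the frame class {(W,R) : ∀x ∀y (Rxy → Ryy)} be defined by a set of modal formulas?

Yes, by □(□q → q)

This is a Sahlqvist condition; the T□ axiom □(□q → q) defines it.
Suppose □(□q→q) is valid. Take Rxy and set V(q)={w : Ryw}. Then at y, □q holds; since □(□q→q) at x, □q→q at y, so q at y, i.e. Ryy.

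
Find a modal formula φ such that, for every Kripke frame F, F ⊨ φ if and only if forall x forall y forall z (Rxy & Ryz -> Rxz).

This is transitivity; the standard corresponding axiom is 4: □q → □□q.

□q → □□q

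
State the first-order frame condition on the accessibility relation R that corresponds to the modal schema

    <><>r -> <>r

forall x forall y (x R^2 y -> exists w (y = w & xRw))

This is a Sahlqvist (Geach-type) schema ◇^2□^0r → □^0◇^1r.
Minimal-valuation argument: fix x; take any y with xR^2y and any z with xR^0z. Set V(r) to the set of worlds R-reachable from y in exactly 0 steps. Then □^0r holds at y, so the antecedent holds at x; validity forces ◇^1r at z, giving a w with zR^1w and yR^0w.
First-order correspondent: forall x forall y (x R^2 y -> exists w (y = w & xRw)).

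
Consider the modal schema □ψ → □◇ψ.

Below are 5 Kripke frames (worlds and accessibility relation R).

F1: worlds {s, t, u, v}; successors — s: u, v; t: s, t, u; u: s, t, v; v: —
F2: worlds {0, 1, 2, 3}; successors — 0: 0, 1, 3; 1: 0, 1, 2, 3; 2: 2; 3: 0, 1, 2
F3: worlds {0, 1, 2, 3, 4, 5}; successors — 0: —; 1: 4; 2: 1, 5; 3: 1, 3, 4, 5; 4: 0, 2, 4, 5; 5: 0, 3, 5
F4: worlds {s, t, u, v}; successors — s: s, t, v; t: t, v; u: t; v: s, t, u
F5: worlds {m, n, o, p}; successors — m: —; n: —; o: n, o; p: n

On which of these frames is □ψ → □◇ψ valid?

The schema corresponds to a generalized confluence (Geach) condition: ∀x ∀z (xRz → ∃w (xRw ∧ zRw)).
F1: fails — sRv but no w with sRw and vRw.
F2: satisfies the condition.
F3: fails — 2R1 but no w with 2Rw and 1Rw.
F4: satisfies the condition.
F5: fails — oRn but no w with oRw and nRw.

F2, F4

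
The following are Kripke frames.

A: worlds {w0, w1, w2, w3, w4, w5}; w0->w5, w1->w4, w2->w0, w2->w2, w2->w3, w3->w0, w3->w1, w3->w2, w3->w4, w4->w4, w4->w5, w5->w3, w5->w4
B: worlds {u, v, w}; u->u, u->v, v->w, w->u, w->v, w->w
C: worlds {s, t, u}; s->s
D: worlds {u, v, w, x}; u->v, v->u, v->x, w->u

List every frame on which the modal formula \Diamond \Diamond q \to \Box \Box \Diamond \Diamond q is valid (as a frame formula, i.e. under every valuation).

The schema corresponds to a generalized confluence (Geach) condition: \forall x \forall y \forall z ((x R^2 y \wedge x R^2 z) \to \exists w (y = w \wedge z R^2 w)).
A: fails — w2R²w0, w2R²w0 but no w with w0=w and w0R²w.
B: satisfies the condition.
C: satisfies the condition.
D: fails — uR²u, uR²x but no t with u=t and xR²t.
Valid on: B, C.

B, C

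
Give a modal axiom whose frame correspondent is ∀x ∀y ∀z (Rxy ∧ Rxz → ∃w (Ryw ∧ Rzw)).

◇□ψ → □◇ψ

A defining formula is ◇□ψ → □◇ψ (the .2 axiom).
Suppose ◇□ψ→□◇ψ is valid. Take Rxy, Rxz and set V(ψ)={w : Ryw}. Then □ψ at y so ◇□ψ at x, so □◇ψ at x, so ◇ψ at z, giving w with Rzw and Ryw.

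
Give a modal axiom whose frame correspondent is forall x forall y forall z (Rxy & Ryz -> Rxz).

□q → □□q

This is transitivity; the standard corresponding axiom is 4: □q → □□q.
Suppose □q→□□q is valid. Take Rxy, Ryz and set V(q)={w : Rxw}. Then □q at x, so □□q at x, so □q at y, so q at z, i.e. Rxz.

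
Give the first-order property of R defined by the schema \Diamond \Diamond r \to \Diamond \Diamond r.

\forall x \forall y (x R^2 y \to \exists w (y = w \wedge x R^2 w))

This is a Sahlqvist (Geach-type) schema ◇^2□^0r → □^0◇^2r.
First-order correspondent: \forall x \forall y (x R^2 y \to \exists w (y = w \wedge x R^2 w)).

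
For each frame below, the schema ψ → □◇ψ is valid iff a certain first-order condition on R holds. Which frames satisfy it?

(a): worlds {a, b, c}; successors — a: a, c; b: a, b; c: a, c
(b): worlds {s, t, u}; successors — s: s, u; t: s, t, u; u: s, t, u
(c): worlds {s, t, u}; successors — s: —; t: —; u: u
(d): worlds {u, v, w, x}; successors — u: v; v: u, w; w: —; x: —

(c)

This is the axiom for symmetry; its first-order frame correspondent is ∀x ∀y (Rxy → Ryx).
(a): fails — Rba but not Rab.
(b): fails — Rts but not Rst.
(c): ✓.
(d): fails — Rvw but not Rwv.
Valid on: (c).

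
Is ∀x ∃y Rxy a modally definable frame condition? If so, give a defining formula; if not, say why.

This is a Sahlqvist condition; the D axiom □q → ◇q defines it.

Definable; □q → ◇q defines it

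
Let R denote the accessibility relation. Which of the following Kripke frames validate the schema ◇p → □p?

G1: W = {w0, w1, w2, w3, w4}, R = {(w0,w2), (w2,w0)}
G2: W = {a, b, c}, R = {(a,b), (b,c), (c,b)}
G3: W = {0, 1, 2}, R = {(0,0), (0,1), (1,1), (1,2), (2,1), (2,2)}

G1, G2

Frame correspondent (Sahlqvist): ∀x ∀y ∀z (Rxy ∧ Rxz → y = z) — i.e. partial functionality.
G1: condition met.
G2: condition met.
G3: fails — 0 sees both 0 and 1.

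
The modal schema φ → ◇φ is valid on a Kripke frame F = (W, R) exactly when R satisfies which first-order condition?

This is frame-equivalent to □φ → φ (substitute ¬φ for φ and contrapose).
Suppose □φ→φ is valid. At any x set V(φ)={w : Rxw}. Then □φ holds at x, so φ holds at x, i.e. Rxx.

reflexivity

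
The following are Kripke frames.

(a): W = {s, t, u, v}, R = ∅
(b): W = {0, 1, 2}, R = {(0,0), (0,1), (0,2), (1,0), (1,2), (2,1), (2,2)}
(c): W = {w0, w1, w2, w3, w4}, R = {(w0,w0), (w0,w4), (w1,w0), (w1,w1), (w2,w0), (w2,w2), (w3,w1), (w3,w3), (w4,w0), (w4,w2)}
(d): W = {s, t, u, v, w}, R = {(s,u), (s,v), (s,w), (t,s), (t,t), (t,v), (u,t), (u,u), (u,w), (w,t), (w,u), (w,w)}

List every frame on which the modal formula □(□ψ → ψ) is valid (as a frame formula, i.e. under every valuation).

This is the axiom for shift-reflexivity; its first-order frame correspondent is ∀x ∀y (Rxy → Ryy).
(a): satisfies the condition.
(b): fails — R01 but not R11.
(c): fails — Rw0w4 but not Rw4w4.
(d): fails — Rtv but not Rvv.
Valid on: (a).

(a)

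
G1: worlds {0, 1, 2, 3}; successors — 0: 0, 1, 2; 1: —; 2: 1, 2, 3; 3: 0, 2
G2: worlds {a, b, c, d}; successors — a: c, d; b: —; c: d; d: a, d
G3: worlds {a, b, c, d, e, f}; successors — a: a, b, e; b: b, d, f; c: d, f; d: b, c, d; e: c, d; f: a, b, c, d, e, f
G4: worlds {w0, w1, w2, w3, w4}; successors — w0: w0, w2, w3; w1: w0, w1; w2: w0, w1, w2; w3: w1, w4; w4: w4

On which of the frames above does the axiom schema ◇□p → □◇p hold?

This is the axiom for convergence; its first-order frame correspondent is ∀x ∀y ∀z (Rxy ∧ Rxz → ∃w (Ryw ∧ Rzw)).
G1: fails — R00 and R01 but 0 and 1 have no common successor.
G2: ✓.
G3: fails — Rae and Raa but e and a have no common successor.
G4: fails — Rw0w0 and Rw0w3 but w0 and w3 have no common successor.
Valid on: G2.

G2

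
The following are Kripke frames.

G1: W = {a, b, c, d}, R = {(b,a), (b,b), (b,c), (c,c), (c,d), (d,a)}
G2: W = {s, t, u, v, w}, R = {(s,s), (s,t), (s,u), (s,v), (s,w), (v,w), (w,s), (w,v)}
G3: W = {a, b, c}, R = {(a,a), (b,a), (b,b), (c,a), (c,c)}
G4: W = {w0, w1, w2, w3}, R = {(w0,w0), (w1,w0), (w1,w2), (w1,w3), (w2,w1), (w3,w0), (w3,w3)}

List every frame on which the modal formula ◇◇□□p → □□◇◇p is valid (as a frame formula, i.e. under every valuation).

G3, G4

The schema corresponds to a generalized confluence (Geach) condition: ∀x ∀y ∀z ((xR²y ∧ xR²z) → ∃w (yR²w ∧ zR²w)).
G1: fails — bR²a, bR²a but no w with aR²w and aR²w.
G2: fails — sR²s, sR²t but no w* with sR²w* and tR²w*.
G3: condition met.
G4: condition met.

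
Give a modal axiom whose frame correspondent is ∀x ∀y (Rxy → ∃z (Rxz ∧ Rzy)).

□□ψ → □ψ

A defining formula is □□ψ → □ψ (the C4 axiom).
Suppose □□ψ→□ψ is valid. Take Rxy and set V(ψ)={w : xR²w}. Then □□ψ at x, so □ψ at x, so ψ at y, i.e. ∃z(Rxz∧Rzy).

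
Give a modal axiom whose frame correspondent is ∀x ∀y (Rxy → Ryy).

A defining formula is □(□q → q) (the T□ axiom).
Suppose □(□q→q) is valid. Take Rxy and set V(q)={w : Ryw}. Then at y, □q holds; since □(□q→q) at x, □q→q at y, so q at y, i.e. Ryy.

□(□q → q)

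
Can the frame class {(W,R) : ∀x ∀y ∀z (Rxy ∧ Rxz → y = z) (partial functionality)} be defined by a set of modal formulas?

This is a Sahlqvist condition; the CD axiom ◇r → □r defines it.
Suppose ◇r→□r is valid. Take Rxy, Rxz and set V(r)={y}. Then ◇r at x, so □r at x, so r at z, i.e. z=y.

Definable; ◇r → □r defines it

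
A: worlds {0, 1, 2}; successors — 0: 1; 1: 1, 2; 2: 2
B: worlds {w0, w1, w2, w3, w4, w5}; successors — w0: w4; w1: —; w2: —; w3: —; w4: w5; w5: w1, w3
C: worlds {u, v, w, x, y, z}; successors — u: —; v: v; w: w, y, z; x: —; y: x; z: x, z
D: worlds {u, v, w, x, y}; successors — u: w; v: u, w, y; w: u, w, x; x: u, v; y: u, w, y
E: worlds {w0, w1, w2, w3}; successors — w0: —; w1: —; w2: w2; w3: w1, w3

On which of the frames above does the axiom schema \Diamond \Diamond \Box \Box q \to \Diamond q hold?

D

This is the axiom for a generalized confluence (Geach) condition; its first-order frame correspondent is \forall x \forall y (x R^2 y \to \exists w (y R^2 w \wedge xRw)).
A: fails — 0R²2 but no w with 2R²w and 0Rw.
B: fails — w0R²w5 but no w with w5R²w and w0Rw.
C: fails — wR²x but no t with xR²t and wRt.
D: satisfies the condition.
E: fails — w3R²w1 but no w with w1R²w and w3Rw.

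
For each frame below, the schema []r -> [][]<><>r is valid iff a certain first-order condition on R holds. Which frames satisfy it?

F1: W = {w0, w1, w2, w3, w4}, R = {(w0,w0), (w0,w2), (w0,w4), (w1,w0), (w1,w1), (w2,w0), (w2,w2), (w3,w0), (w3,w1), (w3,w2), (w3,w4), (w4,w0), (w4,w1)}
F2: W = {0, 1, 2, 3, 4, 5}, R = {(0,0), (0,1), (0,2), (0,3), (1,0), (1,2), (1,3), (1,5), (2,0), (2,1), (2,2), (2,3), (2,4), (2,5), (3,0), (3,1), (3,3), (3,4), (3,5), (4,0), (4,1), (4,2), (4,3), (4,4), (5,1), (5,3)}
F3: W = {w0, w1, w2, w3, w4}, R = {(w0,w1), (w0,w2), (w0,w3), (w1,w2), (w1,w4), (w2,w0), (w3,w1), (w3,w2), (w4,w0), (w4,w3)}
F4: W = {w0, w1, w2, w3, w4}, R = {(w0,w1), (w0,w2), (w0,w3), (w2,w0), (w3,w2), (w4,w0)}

Frame correspondent (Sahlqvist): forall x forall z (x R^2 z -> exists w (xRw & z R^2 w)) — i.e. a generalized confluence (Geach) condition.
F1: holds.
F2: holds.
F3: fails — w2R²w2 but no w with w2Rw and w2R²w.
F4: fails — w2R²w1 but no w with w2Rw and w1R²w.

F1, F2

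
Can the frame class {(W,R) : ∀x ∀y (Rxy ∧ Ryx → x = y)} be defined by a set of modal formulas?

No — not modally definable

Any modally definable frame class is closed under surjective bounded morphisms.
The 8-cycle (worlds s,t,u,v,w,x,y,z with s→t→u→v→w→x→y→z→s) is antisymmetric. Sending even-indexed worlds to a and odd-indexed worlds to b is a surjective bounded morphism onto the two-world frame with a↔b, which is not antisymmetric.
So no modal formula (or set of formulas) defines exactly the antisymmetric frames.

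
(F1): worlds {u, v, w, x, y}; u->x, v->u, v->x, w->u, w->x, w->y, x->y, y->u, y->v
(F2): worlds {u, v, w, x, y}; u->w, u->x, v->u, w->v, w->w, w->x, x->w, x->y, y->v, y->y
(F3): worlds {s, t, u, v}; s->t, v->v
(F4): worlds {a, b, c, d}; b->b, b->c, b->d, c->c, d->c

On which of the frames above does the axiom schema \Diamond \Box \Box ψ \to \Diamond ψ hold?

The schema corresponds to a generalized confluence (Geach) condition: \forall x \forall y (xRy \to \exists w (y R^2 w \wedge xRw)).
(F1): fails — uRx but no t with xR²t and uRt.
(F2): fails — vRu but no t with uR²t and vRt.
(F3): fails — sRt but no w with tR²w and sRw.
(F4): ✓.

(F4)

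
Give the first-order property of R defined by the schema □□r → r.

This is a Sahlqvist (Geach-type) schema ◇^0□^2r → □^0◇^0r.
Minimal-valuation argument: fix x; take any y with xR^0y and any z with xR^0z. Set V(r) to the set of worlds R-reachable from y in exactly 2 steps. Then □^2r holds at y, so the antecedent holds at x; validity forces ◇^0r at z, giving a w with zR^0w and yR^2w.
First-order correspondent: ∀x ∃w (xR²w ∧ x = w).

∀x ∃w (xR²w ∧ x = w)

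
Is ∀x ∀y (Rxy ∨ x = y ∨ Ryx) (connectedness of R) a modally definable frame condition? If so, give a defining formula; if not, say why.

If a class were modally definable it would be closed under disjoint unions (Goldblatt–Thomason).
Take 4 disjoint single-world reflexive frames: each is trivially connected, but their disjoint union has 4 worlds with no edge between distinct components, so it is not connected.
So no modal formula (or set of formulas) defines exactly the connected frames.

Not modally definable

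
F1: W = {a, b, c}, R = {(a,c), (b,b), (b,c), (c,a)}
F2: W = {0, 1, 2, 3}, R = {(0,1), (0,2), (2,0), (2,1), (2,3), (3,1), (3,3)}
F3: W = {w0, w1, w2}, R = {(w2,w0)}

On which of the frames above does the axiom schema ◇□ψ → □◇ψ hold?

Frame correspondent (Sahlqvist): ∀x ∀y ∀z (Rxy ∧ Rxz → ∃w (Ryw ∧ Rzw)) — i.e. convergence.
F1: fails — Rbc and Rbb but c and b have no common successor.
F2: fails — R02 and R01 but 2 and 1 have no common successor.
F3: fails — Rw2w0 and Rw2w0 but w0 and w0 have no common successor.
Valid on no frame.

none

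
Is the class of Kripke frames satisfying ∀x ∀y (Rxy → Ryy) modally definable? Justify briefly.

Yes: it is shift-reflexivity, defined by the T□ schema □(□r → r).

Definable; □(□r → r) defines it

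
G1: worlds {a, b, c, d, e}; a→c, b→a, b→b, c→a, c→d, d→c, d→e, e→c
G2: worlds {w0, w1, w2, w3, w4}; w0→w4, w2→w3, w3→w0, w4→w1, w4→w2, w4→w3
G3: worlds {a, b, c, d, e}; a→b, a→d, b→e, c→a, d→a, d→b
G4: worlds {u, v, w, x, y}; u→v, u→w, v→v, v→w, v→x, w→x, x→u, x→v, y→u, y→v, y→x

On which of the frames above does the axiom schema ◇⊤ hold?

G1, G4

This is the axiom for seriality; its first-order frame correspondent is ∀x ∃y Rxy.
G1: ✓.
G2: fails — world w1 has no successor.
G3: fails — world e has no successor.
G4: ✓.
Valid on: G1, G4.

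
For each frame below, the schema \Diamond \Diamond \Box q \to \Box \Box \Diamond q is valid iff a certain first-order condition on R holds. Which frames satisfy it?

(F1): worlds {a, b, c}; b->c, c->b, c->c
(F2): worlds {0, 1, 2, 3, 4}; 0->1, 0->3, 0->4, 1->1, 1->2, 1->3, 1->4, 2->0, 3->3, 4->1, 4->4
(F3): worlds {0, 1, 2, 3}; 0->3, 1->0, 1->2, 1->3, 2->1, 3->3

(F1)

Frame correspondent (Sahlqvist): \forall x \forall y \forall z ((x R^2 y \wedge x R^2 z) \to \exists w (yRw \wedge zRw)) — i.e. a generalized confluence (Geach) condition.
(F1): holds.
(F2): fails — 0R²1, 0R²2 but no w with 1Rw and 2Rw.
(F3): fails — 2R²0, 2R²2 but no w with 0Rw and 2Rw.
Valid on: (F1).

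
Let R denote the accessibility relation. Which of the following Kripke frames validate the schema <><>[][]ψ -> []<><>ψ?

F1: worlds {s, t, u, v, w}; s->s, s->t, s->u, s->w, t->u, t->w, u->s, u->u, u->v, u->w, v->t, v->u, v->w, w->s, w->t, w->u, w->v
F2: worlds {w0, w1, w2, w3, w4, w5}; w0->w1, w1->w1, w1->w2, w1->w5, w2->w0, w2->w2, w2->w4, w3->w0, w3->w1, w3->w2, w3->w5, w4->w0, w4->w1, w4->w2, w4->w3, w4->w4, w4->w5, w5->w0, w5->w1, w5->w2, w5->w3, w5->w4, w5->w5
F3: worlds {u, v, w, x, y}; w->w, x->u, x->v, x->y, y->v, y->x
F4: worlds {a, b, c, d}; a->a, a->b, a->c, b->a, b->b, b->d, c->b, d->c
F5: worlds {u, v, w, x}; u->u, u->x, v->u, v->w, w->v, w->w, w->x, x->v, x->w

The schema corresponds to a generalized confluence (Geach) condition: forall x forall y forall z ((x R^2 y & xRz) -> exists w (y R^2 w & z R^2 w)).
F1: condition met.
F2: condition met.
F3: fails — xR²v, xRu but no t with vR²t and uR²t.
F4: condition met.
F5: condition met.

F1, F2, F4, F5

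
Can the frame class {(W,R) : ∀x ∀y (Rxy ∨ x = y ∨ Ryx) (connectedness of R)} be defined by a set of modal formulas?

Not modally definable

If a class were modally definable it would be closed under disjoint unions (Goldblatt–Thomason).
Take 4 disjoint single-world reflexive frames: each is trivially connected, but their disjoint union has 4 worlds with no edge between distinct components, so it is not connected.
So the class is not modally definable.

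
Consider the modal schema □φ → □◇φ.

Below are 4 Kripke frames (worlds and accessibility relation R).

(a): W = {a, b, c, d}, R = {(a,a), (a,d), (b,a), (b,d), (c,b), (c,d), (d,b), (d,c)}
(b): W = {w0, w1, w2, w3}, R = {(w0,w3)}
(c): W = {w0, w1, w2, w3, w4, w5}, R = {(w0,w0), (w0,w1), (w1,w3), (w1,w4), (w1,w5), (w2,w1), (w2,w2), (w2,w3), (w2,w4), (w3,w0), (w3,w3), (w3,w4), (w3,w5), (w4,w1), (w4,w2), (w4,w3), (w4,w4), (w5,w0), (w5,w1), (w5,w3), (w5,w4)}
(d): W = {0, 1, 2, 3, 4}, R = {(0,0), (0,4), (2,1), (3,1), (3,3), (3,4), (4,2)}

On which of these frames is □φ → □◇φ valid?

The schema corresponds to a generalized confluence (Geach) condition: ∀x ∀z (xRz → ∃w (xRw ∧ zRw)).
(a): fails — aRd but no w with aRw and dRw.
(b): fails — w0Rw3 but no w with w0Rw and w3Rw.
(c): fails — w0Rw1 but no w with w0Rw and w1Rw.
(d): fails — 0R4 but no w with 0Rw and 4Rw.

none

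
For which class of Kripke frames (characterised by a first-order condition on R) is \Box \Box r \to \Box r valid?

This is the C4 axiom.
Its frame correspondent is density — \forall x \forall y (Rxy \to \exists z (Rxz \wedge Rzy)).

density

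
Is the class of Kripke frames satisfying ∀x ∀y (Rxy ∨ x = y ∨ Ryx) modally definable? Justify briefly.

Any modally definable frame class is closed under disjoint unions.
Take 2 disjoint single-world reflexive frames: each is trivially connected, but their disjoint union has 2 worlds with no edge between distinct components, so it is not connected.
So the class is not modally definable.

Not definable by any modal formula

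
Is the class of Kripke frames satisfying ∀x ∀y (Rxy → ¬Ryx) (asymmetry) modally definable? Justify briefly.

No

Any modally definable frame class is closed under surjective bounded morphisms.
The 3-cycle (worlds a,b,c with a→b→c→a) is asymmetric. Mapping every world to a single reflexive point • is a surjective bounded morphism, and the reflexive point is not asymmetric (R•• but asymmetry requires ¬R••).
So the class is not modally definable.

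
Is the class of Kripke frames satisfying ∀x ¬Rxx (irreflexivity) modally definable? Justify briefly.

Any modally definable frame class is closed under surjective bounded morphisms.
The 3-cycle (worlds 0,1,2 with 0→1→2→0) is irreflexive, and the map sending every world to a single reflexive point • is a surjective bounded morphism (forth: every edge maps to (•,•); back: every world has a successor). So any modal formula valid on the 3-cycle is also valid on the reflexive point, which is not irreflexive.
So the class is not modally definable.

No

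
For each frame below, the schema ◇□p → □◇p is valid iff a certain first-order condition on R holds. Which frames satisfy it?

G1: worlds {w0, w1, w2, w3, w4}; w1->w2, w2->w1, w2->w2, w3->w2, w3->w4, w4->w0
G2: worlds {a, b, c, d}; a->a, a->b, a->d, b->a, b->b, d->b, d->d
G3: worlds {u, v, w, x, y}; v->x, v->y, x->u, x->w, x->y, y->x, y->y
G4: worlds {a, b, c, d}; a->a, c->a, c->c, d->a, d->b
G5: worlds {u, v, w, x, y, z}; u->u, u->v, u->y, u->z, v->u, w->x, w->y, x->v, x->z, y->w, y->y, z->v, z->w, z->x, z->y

This is the axiom for convergence; its first-order frame correspondent is ∀x ∀y ∀z (Rxy ∧ Rxz → ∃w (Ryw ∧ Rzw)).
G1: fails — Rw3w2 and Rw3w4 but w2 and w4 have no common successor.
G2: holds.
G3: fails — Rxw and Rxw but w and w have no common successor.
G4: fails — Rdb and Rdb but b and b have no common successor.
G5: fails — Ruv and Ruz but v and z have no common successor.

G2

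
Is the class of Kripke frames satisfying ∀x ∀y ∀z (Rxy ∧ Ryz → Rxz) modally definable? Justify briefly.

This is a Sahlqvist condition; the 4 axiom □r → □□r defines it.

Yes, by □r → □□r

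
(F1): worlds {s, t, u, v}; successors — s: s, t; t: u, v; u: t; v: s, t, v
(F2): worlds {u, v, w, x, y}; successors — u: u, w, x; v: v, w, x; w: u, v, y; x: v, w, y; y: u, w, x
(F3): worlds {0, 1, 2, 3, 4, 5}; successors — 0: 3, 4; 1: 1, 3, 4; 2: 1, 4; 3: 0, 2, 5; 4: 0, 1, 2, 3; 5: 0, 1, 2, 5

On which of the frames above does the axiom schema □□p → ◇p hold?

(F2), (F3)

The schema corresponds to a generalized confluence (Geach) condition: ∀x ∃w (xR²w ∧ xRw).
(F1): fails — at u but no w with uR²w and uRw.
(F2): holds.
(F3): holds.
Valid on: (F2), (F3).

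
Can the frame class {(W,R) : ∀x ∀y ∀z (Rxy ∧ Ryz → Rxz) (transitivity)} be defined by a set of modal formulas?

Yes — defined by □q → □□q

Yes: it is transitivity, defined by the 4 schema □q → □□q.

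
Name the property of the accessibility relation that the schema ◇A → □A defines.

Suppose ◇A→□A is valid. Take Rxy, Rxz and set V(A)={y}. Then ◇A at x, so □A at x, so A at z, i.e. z=y.
Conversely, on a frame with partial functionality the schema holds at every world under every valuation.
So the correspondent is partial functionality.

partial functionality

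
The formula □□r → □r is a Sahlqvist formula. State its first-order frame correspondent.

Density

Suppose □□r→□r is valid. Take Rxy and set V(r)={w : xR²w}. Then □□r at x, so □r at x, so r at y, i.e. ∃z(Rxz∧Rzy).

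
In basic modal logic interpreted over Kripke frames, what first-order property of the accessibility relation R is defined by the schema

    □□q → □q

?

Density

Suppose □□q→□q is valid. Take Rxy and set V(q)={w : xR²w}. Then □□q at x, so □q at x, so q at y, i.e. ∃z(Rxz∧Rzy).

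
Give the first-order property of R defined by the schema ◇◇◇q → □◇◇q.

This is a Sahlqvist (Geach-type) schema ◇^3□^0q → □^1◇^2q.
Minimal-valuation argument: fix x; take any y with xR^3y and any z with xR^1z. Set V(q) to the set of worlds R-reachable from y in exactly 0 steps. Then □^0q holds at y, so the antecedent holds at x; validity forces ◇^2q at z, giving a w with zR^2w and yR^0w.
First-order correspondent: ∀x ∀y ∀z ((xR³y ∧ xRz) → ∃w (y = w ∧ zR²w)).

∀x ∀y ∀z ((xR³y ∧ xRz) → ∃w (y = w ∧ zR²w))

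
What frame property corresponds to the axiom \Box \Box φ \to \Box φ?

Density

Suppose □□φ→□φ is valid. Take Rxy and set V(φ)={w : xR²w}. Then □□φ at x, so □φ at x, so φ at y, i.e. ∃z(Rxz∧Rzy).
Conversely, on a frame with density the schema holds at every world under every valuation.
So the correspondent is density.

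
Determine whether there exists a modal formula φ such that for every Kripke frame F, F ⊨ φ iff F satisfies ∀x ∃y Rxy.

Yes, by □p → ◇p

The condition is seriality. A defining modal formula is □p → ◇p.
Suppose □p→◇p is valid. At any x set V(p)=W. Then □p at x, so ◇p at x, so x has a successor.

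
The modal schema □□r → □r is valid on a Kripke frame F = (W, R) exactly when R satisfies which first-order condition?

density

Suppose □□r→□r is valid. Take Rxy and set V(r)={w : xR²w}. Then □□r at x, so □r at x, so r at y, i.e. ∃z(Rxz∧Rzy).
Conversely, on a frame with density the schema holds at every world under every valuation.
Frame condition: ∀x ∀y (Rxy → ∃z (Rxz ∧ Rzy)).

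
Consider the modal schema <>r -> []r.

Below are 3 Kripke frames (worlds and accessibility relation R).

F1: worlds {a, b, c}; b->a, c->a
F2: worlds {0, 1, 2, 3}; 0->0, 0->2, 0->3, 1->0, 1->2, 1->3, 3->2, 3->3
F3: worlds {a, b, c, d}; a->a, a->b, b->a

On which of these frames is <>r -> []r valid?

F1

The schema corresponds to partial functionality: forall x forall y forall z (Rxy & Rxz -> y = z).
F1: holds.
F2: fails — 0 sees both 0 and 2.
F3: fails — a sees both a and b.
Valid on: F1.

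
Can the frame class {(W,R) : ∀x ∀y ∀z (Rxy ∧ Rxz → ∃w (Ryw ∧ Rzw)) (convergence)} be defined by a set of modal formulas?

The condition is convergence. A defining modal formula is ◇□q → □◇q.

Yes — defined by ◇□q → □◇q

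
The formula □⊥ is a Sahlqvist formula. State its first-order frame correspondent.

emptiness of R: ∀x ∀y ¬Rxy

□⊥ is valid iff no world has any successor (otherwise □⊥ fails at any world with one).
Conversely, on a frame with emptiness of R the schema holds at every world under every valuation.
Frame condition: ∀x ∀y ¬Rxy.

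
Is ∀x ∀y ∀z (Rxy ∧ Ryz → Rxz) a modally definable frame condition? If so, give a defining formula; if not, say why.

This is a Sahlqvist condition; the 4 axiom □q → □□q defines it.
Suppose □q→□□q is valid. Take Rxy, Ryz and set V(q)={w : Rxw}. Then □q at x, so □□q at x, so □q at y, so q at z, i.e. Rxz.

Yes — defined by □q → □□q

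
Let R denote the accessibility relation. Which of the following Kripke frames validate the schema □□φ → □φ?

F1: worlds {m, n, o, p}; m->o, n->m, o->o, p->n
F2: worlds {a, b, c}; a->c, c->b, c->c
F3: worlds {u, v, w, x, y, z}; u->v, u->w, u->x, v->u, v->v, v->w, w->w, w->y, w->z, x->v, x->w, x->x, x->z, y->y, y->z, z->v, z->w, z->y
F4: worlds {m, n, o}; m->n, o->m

Frame correspondent (Sahlqvist): ∀x ∀y (Rxy → ∃z (Rxz ∧ Rzy)) — i.e. density.
F1: fails — Rnm but no z with Rnz and Rzm.
F2: condition met.
F3: condition met.
F4: fails — Rom but no z with Roz and Rzm.
Valid on: F2, F3.

F2, F3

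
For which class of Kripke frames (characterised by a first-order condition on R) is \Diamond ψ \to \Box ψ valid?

This schema is the CD axiom.
It corresponds to partial functionality: \forall x \forall y \forall z (Rxy \wedge Rxz \to y = z).

partial functionality: \forall x \forall y \forall z (Rxy \wedge Rxz \to y = z)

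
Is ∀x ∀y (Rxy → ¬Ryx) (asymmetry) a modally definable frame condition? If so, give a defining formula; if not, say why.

If a class were modally definable it would be closed under surjective bounded morphisms (Goldblatt–Thomason).
The 4-cycle (worlds s,t,u,v with s→t→u→v→s) is asymmetric. Mapping every world to a single reflexive point • is a surjective bounded morphism, and the reflexive point is not asymmetric (R•• but asymmetry requires ¬R••).
Hence asymmetry is not modally definable.

No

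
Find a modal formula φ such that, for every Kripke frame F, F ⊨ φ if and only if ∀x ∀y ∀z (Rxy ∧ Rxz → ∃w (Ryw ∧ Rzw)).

◇□p → □◇p

This is convergence; the standard corresponding axiom is .2: ◇□p → □◇p.
Suppose ◇□p→□◇p is valid. Take Rxy, Rxz and set V(p)={w : Ryw}. Then □p at y so ◇□p at x, so □◇p at x, so ◇p at z, giving w with Rzw and Ryw.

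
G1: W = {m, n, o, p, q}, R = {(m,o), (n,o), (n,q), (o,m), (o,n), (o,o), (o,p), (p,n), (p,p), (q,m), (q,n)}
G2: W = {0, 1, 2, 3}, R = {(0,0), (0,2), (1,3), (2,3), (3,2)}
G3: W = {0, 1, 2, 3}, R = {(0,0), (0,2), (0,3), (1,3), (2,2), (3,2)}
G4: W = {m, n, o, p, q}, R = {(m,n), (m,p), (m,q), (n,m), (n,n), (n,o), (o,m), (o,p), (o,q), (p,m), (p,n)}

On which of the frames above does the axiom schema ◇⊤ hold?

G1, G2, G3

Frame correspondent (Sahlqvist): ∀x ∃y Rxy — i.e. seriality.
G1: condition met.
G2: condition met.
G3: condition met.
G4: fails — world q has no successor.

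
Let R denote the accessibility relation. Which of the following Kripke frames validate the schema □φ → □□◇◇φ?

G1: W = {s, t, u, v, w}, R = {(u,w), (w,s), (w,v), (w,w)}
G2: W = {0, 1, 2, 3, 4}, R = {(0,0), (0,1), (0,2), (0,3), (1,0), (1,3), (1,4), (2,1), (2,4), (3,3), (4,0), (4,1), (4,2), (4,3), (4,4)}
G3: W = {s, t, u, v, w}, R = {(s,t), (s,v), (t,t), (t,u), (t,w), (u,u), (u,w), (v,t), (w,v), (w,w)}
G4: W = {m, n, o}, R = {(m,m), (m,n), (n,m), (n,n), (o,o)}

This is the axiom for a generalized confluence (Geach) condition; its first-order frame correspondent is ∀x ∀z (xR²z → ∃w (xRw ∧ zR²w)).
G1: fails — uR²s but no w* with uRw* and sR²w*.
G2: fails — 2R²3 but no w with 2Rw and 3R²w.
G3: fails — vR²u but no w* with vRw* and uR²w*.
G4: satisfies the condition.

G4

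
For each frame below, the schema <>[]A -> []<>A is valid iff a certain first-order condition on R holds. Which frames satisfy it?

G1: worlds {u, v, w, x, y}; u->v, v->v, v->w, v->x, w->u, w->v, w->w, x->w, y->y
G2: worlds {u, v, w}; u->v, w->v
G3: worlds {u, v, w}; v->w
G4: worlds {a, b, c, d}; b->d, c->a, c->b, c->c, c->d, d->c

Frame correspondent (Sahlqvist): forall x forall y forall z (Rxy & Rxz -> exists w (Ryw & Rzw)) — i.e. convergence.
G1: ✓.
G2: fails — Ruv and Ruv but v and v have no common successor.
G3: fails — Rvw and Rvw but w and w have no common successor.
G4: fails — Rcc and Rca but c and a have no common successor.

G1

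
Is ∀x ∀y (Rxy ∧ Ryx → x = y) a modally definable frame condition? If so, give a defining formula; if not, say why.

Any modally definable frame class is closed under surjective bounded morphisms.
The 4-cycle (worlds 0,1,2,3 with 0→1→2→3→0) is antisymmetric. Sending even-indexed worlds to s and odd-indexed worlds to t is a surjective bounded morphism onto the two-world frame with s↔t, which is not antisymmetric.
So no modal formula (or set of formulas) defines exactly the antisymmetric frames.

No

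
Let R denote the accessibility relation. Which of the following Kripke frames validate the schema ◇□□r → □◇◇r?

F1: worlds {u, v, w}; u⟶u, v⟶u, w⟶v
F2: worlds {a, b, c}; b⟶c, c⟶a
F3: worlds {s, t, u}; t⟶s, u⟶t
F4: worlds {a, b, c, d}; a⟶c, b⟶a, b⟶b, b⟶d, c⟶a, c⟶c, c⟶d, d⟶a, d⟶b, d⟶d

The schema corresponds to a generalized confluence (Geach) condition: ∀x ∀y ∀z ((xRy ∧ xRz) → ∃w (yR²w ∧ zR²w)).
F1: ✓.
F2: fails — bRc, bRc but no w with cR²w and cR²w.
F3: fails — tRs, tRs but no w with sR²w and sR²w.
F4: ✓.

F1, F4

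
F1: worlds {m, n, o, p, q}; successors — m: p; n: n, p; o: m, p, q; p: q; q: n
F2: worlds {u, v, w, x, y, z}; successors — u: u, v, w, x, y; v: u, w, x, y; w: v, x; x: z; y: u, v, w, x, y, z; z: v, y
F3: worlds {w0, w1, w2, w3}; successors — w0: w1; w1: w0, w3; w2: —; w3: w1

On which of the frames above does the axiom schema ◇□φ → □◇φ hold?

F3

Frame correspondent (Sahlqvist): ∀x ∀y ∀z (Rxy ∧ Rxz → ∃w (Ryw ∧ Rzw)) — i.e. convergence.
F1: fails — Rnn and Rnp but n and p have no common successor.
F2: fails — Ruv and Rux but v and x have no common successor.
F3: ✓.
Valid on: F3.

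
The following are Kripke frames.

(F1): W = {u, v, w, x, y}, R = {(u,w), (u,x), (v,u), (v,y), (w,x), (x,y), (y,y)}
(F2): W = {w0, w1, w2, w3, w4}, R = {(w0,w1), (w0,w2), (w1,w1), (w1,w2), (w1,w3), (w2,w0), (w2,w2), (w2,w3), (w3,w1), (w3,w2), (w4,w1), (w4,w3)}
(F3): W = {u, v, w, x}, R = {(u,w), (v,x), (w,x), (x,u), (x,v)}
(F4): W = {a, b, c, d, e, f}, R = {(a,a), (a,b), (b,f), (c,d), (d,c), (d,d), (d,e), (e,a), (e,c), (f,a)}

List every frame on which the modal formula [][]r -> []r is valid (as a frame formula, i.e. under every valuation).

(F2)

The schema corresponds to density: forall x forall y (Rxy -> exists z (Rxz & Rzy)).
(F1): fails — Ruw but no z with Ruz and Rzw.
(F2): holds.
(F3): fails — Ruw but no z with Ruz and Rzw.
(F4): fails — Rbf but no z with Rbz and Rzf.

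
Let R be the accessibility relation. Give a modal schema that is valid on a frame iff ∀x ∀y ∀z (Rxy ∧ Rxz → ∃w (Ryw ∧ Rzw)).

This is convergence; the standard corresponding axiom is .2: ◇□r → □◇r.
Suppose ◇□r→□◇r is valid. Take Rxy, Rxz and set V(r)={w : Ryw}. Then □r at y so ◇□r at x, so □◇r at x, so ◇r at z, giving w with Rzw and Ryw.

◇□r → □◇r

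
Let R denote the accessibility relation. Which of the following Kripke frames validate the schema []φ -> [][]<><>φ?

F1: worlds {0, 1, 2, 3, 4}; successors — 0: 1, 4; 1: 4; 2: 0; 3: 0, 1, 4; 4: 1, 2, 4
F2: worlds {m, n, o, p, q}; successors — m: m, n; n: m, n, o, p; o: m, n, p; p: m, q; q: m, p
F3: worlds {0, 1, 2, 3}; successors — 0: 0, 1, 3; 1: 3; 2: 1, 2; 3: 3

Frame correspondent (Sahlqvist): forall x forall z (x R^2 z -> exists w (xRw & z R^2 w)) — i.e. a generalized confluence (Geach) condition.
F1: fails — 2R²1 but no w with 2Rw and 1R²w.
F2: condition met.
F3: fails — 2R²1 but no w with 2Rw and 1R²w.

F2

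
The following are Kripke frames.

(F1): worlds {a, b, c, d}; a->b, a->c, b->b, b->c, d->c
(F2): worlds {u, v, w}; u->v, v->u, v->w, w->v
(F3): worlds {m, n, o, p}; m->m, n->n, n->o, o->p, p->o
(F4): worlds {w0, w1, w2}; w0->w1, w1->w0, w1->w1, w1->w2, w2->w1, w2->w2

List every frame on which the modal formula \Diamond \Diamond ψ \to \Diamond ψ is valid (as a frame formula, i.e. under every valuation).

(F1)

Frame correspondent (Sahlqvist): \forall x \forall y \forall z (Rxy \wedge Ryz \to Rxz) — i.e. transitivity.
(F1): holds.
(F2): fails — Ruv and Rvu but not Ruu.
(F3): fails — Rop and Rpo but not Roo.
(F4): fails — Rw0w1 and Rw1w2 but not Rw0w2.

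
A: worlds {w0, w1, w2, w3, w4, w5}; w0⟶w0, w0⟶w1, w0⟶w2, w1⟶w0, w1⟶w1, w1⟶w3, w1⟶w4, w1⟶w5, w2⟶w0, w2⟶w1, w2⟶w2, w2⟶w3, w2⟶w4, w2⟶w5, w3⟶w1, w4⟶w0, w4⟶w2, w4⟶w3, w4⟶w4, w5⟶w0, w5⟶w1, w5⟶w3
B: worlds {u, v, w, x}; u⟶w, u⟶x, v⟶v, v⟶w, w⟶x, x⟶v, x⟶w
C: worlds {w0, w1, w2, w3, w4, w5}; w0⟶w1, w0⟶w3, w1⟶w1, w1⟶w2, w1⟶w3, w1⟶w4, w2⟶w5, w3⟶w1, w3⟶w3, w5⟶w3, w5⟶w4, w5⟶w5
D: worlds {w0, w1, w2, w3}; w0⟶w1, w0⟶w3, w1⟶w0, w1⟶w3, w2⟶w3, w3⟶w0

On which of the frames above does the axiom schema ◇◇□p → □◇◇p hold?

Frame correspondent (Sahlqvist): ∀x ∀y ∀z ((xR²y ∧ xRz) → ∃w (yRw ∧ zR²w)) — i.e. a generalized confluence (Geach) condition.
A: ✓.
B: fails — uR²w, uRw but no t with wRt and wR²t.
C: fails — w0R²w2, w0Rw3 but no w with w2Rw and w3R²w.
D: fails — w0R²w3, w0Rw3 but no w with w3Rw and w3R²w.

A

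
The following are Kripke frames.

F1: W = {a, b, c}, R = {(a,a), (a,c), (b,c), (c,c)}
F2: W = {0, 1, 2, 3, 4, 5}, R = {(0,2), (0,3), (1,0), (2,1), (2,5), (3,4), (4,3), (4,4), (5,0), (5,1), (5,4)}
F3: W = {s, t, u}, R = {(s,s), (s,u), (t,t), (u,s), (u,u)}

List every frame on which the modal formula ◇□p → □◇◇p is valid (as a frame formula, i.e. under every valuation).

The schema corresponds to a generalized confluence (Geach) condition: ∀x ∀y ∀z ((xRy ∧ xRz) → ∃w (yRw ∧ zR²w)).
F1: satisfies the condition.
F2: fails — 0R2, 0R3 but no w with 2Rw and 3R²w.
F3: satisfies the condition.
Valid on: F1, F3.

F1, F3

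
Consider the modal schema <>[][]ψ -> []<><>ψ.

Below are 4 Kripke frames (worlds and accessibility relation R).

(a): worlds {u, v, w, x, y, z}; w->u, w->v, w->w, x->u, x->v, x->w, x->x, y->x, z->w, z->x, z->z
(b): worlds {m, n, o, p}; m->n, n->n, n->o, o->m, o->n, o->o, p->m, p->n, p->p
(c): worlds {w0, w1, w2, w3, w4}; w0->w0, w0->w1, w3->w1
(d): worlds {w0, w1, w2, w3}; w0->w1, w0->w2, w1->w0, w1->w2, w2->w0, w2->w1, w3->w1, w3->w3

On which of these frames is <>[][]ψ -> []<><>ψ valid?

(b), (d)

This is the axiom for a generalized confluence (Geach) condition; its first-order frame correspondent is forall x forall y forall z ((xRy & xRz) -> exists w (y R^2 w & z R^2 w)).
(a): fails — wRu, wRu but no t with uR²t and uR²t.
(b): holds.
(c): fails — w0Rw0, w0Rw1 but no w with w0R²w and w1R²w.
(d): holds.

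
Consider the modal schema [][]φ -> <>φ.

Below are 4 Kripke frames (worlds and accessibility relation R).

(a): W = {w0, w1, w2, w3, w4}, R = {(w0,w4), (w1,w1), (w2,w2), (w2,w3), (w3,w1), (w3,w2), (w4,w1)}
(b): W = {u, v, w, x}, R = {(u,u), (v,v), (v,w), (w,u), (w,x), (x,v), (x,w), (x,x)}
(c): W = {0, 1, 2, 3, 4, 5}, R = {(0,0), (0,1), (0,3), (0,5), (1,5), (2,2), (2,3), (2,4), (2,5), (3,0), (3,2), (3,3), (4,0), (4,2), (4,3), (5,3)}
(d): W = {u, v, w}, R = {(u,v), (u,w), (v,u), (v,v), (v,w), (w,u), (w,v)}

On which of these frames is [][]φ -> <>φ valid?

(b), (d)

This is the axiom for a generalized confluence (Geach) condition; its first-order frame correspondent is forall x exists w (x R^2 w & xRw).
(a): fails — at w0 but no w with w0R²w and w0Rw.
(b): condition met.
(c): fails — at 1 but no w with 1R²w and 1Rw.
(d): condition met.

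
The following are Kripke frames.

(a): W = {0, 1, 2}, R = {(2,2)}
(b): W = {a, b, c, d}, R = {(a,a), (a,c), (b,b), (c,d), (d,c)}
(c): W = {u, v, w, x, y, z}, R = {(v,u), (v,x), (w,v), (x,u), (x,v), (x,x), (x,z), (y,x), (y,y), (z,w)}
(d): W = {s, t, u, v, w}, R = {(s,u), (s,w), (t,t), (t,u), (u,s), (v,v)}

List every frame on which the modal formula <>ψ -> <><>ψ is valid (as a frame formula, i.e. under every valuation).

This is the axiom for a generalized confluence (Geach) condition; its first-order frame correspondent is forall x forall y (xRy -> exists w (y = w & x R^2 w)).
(a): condition met.
(b): fails — cRd but no w with d=w and cR²w.
(c): fails — wRv but no t with v=t and wR²t.
(d): fails — sRu but no w* with u=w* and sR²w*.
Valid on: (a).

(a)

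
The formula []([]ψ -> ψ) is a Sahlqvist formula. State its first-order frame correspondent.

This is the T□ axiom.
It corresponds to shift-reflexivity: forall x forall y (Rxy -> Ryy).

shift-reflexivity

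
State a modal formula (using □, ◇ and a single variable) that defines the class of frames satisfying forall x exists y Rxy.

□s → ◇s

This is seriality; the standard corresponding axiom is D: □s → ◇s.
Suppose □s→◇s is valid. At any x set V(s)=W. Then □s at x, so ◇s at x, so x has a successor.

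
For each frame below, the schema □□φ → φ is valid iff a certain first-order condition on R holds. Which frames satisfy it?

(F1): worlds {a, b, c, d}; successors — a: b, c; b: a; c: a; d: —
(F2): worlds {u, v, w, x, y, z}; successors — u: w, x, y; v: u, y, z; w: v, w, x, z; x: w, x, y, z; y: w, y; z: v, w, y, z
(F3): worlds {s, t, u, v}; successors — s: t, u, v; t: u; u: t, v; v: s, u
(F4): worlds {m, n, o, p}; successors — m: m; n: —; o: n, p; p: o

Frame correspondent (Sahlqvist): ∀x ∃w (xR²w ∧ x = w) — i.e. a generalized confluence (Geach) condition.
(F1): fails — at d but no w with dR²w and d=w.
(F2): fails — at u but no t with uR²t and u=t.
(F3): satisfies the condition.
(F4): fails — at n but no w with nR²w and n=w.

(F3)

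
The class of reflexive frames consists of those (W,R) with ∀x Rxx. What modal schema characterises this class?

This is reflexivity; the standard corresponding axiom is T: □ψ → ψ.
Suppose □ψ→ψ is valid. At any x set V(ψ)={w : Rxw}. Then □ψ holds at x, so ψ holds at x, i.e. Rxx.

□ψ → ψ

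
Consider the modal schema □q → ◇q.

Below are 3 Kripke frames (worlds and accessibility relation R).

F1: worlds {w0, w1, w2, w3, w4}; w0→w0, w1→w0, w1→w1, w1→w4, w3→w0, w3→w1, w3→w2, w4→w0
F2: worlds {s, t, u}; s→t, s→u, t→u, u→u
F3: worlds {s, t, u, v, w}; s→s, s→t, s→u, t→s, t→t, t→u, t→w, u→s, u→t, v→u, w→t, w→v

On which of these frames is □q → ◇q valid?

Frame correspondent (Sahlqvist): ∀x ∃y Rxy — i.e. seriality.
F1: fails — world w2 has no successor.
F2: condition met.
F3: condition met.

F2, F3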